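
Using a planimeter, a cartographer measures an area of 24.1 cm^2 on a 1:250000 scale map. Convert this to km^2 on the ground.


ground_area = 24.1 * (250000/100)^2 = 150625000.0 m^2 = 150.625 km^2

150.625 km^2


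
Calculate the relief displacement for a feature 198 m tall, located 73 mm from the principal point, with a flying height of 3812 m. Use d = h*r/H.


d = h * r / H = 198 * 73 / 3812 = 3.79 mm

3.79 mm


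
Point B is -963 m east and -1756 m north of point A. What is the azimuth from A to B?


az = atan2(-963, -1756) = -151.3 deg
adjusted to 0-360: 208.7 degrees

208.7 degrees


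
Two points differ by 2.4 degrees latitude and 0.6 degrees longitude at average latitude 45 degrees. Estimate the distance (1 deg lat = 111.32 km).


dlat_km = 2.4 * 111.32 = 267.168
dlon_km = 0.6 * 111.32 * cos(45) ≈ 47.229
dist = sqrt(267.168^2 + 47.229^2) ≈ 271.3 km

271.3 km


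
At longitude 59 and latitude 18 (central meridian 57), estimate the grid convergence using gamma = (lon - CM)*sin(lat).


gamma = (59 - 57) * sin(18) = 2 * 0.309017 = 0.618 degrees

0.618 degrees


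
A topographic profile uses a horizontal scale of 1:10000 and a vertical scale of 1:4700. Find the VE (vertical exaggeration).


VE = horizontal_scale / vertical_scale = 10000 / 4700 ≈ 2.1

2.1x


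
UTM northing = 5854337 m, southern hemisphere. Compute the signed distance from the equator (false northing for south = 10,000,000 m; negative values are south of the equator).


For southern: actual = 5854337 - 10000000 = -4145663 m

-4145663 m


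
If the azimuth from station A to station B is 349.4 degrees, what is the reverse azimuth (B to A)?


back azimuth = (349.4 + 180) mod 360 = 169.4 degrees

169.4 degrees


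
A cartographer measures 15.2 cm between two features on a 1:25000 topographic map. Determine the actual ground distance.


ground = 15.2 cm * 25000 / 100 = 3800.0 m = 3.8 km

3.8 km


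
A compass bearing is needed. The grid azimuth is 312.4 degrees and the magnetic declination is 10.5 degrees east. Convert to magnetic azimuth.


magnetic azimuth = grid azimuth - declination (east +ve)
mag_az = 312.4 - 10.5 = 301.9 degrees

301.9 degrees


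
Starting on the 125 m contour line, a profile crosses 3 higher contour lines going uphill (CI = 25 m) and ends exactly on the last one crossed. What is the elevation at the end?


elevation = 125 + 3 * 25 = 200 m

200 m


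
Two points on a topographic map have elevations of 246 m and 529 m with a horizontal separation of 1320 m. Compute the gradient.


gradient = (529 - 246) / 1320 = 283 / 1320 = 0.2144

0.2144


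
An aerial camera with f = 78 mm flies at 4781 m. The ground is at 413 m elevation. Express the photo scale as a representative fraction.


scale = f / (H - h) = 78 mm / 4368 m = 78 / 4368000 = 1:56000

1:56000


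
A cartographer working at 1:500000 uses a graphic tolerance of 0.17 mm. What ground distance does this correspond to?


ground = 0.17 mm * 500000 / 1000 = 85.0 m

85.0 m


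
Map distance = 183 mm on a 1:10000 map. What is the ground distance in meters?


ground = 183 mm * 10000 / 1000 = 1830.0 m

1830.0 m


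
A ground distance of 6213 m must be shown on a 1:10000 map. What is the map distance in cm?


map_cm = 6213 * 100 / 10000 = 62.13 cm

62.13 cm


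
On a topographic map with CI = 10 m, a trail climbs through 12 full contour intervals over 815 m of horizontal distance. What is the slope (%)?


elevation change = 12 * 10 = 120 m
slope = 120 / 815 * 100 = 14.7%

14.7%


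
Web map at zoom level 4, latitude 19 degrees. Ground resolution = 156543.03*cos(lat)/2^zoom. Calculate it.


res = 156543.03 * cos(19) / 2^4 = 156543.03 * 0.94551858 / 16 = 9250.9 m/pixel

9250.9 m/pixel


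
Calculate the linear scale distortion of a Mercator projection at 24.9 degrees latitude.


SF = 1 / cos(24.9) = 1 / 0.907044 = 1.102

1.102


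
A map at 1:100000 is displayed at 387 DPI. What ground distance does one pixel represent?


pixel_cm = 2.54 / 387 ≈ 0.006563 cm
ground = pixel_cm * 100000 / 100 = 2.54 * 100000 / (387 * 100) = 254000 / 38700 ≈ 6.56 m

6.56 m


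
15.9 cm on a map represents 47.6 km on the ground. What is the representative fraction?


ground = 47.6 km = 4760000 cm; RF denominator = ground / map = 4760000 / 15.9 ≈ 299371; RF = 1:299371

1:299371


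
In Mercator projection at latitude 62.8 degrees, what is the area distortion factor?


area_distortion = 1/cos^2(62.8) = 4.786

4.786


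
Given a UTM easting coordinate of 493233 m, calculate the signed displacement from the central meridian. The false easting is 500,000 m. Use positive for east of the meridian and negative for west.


displacement = 493233 - 500000 = -6767 m

-6767 m


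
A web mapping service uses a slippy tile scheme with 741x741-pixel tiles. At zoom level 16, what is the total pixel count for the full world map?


tiles per axis = 2^16 = 65536
total tiles = 65536^2 = 4294967296
pixels per axis = 65536 * 741 = 48562176
total pixels = 48562176^2 = 2358284937854976

2358284937854976 pixels


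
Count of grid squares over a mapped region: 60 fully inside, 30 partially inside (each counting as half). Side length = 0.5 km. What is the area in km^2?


effective squares = 60 + 30 * 0.5 = 75.0
area = 75.0 * 0.25 = 18.75 km^2

18.75 km^2


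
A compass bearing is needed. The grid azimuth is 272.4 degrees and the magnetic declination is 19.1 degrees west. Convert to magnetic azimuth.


magnetic azimuth = grid azimuth - declination (east +ve)
mag_az = 272.4 - -19.1 = 291.5 degrees

291.5 degrees


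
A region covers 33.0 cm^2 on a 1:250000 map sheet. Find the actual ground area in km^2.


ground_area = 33.0 * (250000/100)^2 = 206250000.0 m^2 = 206.25 km^2

206.25 km^2


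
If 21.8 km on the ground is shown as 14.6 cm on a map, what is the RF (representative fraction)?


ground = 21.8 km = 2180000 cm; RF denominator = ground / map = 2180000 / 14.6 ≈ 149315; RF = 1:149315

1:149315


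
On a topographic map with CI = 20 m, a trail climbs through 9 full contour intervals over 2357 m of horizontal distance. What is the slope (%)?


elevation change = 9 * 20 = 180 m
slope = 180 / 2357 * 100 = 7.6%

7.6%


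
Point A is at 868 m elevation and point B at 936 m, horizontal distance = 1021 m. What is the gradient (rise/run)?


gradient = (936 - 868) / 1021 = 68 / 1021 = 0.0666

0.0666


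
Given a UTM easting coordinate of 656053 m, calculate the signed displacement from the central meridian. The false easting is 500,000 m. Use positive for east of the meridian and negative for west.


displacement = 656053 - 500000 = 156053 m

156053 m


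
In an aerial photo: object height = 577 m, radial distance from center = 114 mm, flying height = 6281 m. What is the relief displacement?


d = h * r / H = 577 * 114 / 6281 = 10.47 mm

10.47 mm


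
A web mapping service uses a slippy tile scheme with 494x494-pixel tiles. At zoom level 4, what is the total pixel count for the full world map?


tiles per axis = 2^4 = 16
total tiles = 16^2 = 256
pixels per axis = 16 * 494 = 7904
total pixels = 7904^2 = 62473216

62473216 pixels


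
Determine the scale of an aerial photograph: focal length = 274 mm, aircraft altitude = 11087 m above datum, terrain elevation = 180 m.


scale = f / (H - h) = 274 mm / 10907 m = 274 / 10907000 = 1:39807

1:39807


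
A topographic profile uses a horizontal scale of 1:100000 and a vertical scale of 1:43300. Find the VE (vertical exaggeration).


VE = horizontal_scale / vertical_scale = 100000 / 43300 ≈ 2.3

2.3x


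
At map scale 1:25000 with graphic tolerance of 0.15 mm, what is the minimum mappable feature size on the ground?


ground = 0.15 mm * 25000 / 1000 = 3.75 m

3.75 m


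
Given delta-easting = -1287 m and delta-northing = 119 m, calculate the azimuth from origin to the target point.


az = atan2(-1287, 119) = -84.7 deg
adjusted to 0-360: 275.3 degrees

275.3 degrees


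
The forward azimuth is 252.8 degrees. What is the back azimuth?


back azimuth = (252.8 + 180) mod 360 = 72.8 degrees

72.8 degrees


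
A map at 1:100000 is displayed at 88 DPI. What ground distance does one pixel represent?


pixel_cm = 2.54 / 88 ≈ 0.028864 cm
ground = pixel_cm * 100000 / 100 = 2.54 * 100000 / (88 * 100) = 254000 / 8800 ≈ 28.86 m

28.86 m


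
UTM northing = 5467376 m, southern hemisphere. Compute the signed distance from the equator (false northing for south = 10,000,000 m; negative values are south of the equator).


For southern: actual = 5467376 - 10000000 = -4532624 m

-4532624 m


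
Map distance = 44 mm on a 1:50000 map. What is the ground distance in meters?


ground = 44 mm * 50000 / 1000 = 2200.0 m

2200.0 m


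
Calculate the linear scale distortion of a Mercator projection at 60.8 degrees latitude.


SF = 1 / cos(60.8) = 1 / 0.48786 = 2.05

2.05


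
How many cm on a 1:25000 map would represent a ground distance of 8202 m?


map_cm = 8202 * 100 / 25000 = 32.808 cm ≈ 32.81 cm

32.81 cm


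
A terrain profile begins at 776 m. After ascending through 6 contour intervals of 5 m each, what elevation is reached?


elevation = 776 + 6 * 5 = 806 m

806 m


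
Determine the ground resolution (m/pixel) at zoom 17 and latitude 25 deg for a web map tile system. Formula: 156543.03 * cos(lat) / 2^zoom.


res = 156543.03 * cos(25) / 2^17 = 156543.03 * 0.90630779 / 131072 = 1.08 m/pixel

1.08 m/pixel


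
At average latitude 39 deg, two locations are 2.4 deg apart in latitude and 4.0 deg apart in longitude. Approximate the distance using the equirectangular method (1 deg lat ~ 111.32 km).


dlat_km = 2.4 * 111.32 = 267.168
dlon_km = 4.0 * 111.32 * cos(39) ≈ 346.048
dist = sqrt(267.168^2 + 346.048^2) ≈ 437.2 km

437.2 km


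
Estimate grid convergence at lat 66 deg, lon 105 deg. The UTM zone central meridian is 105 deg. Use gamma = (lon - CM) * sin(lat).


gamma = (105 - 105) * sin(66) = 0 * 0.913545 = 0.0 degrees

0.0 degrees


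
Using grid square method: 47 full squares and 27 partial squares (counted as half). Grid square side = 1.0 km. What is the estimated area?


effective squares = 47 + 27 * 0.5 = 60.5
area = 60.5 * 1.0 = 60.5 km^2

60.5 km^2


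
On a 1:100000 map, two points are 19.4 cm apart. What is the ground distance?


ground = 19.4 cm * 100000 / 100 = 19400.0 m = 19.4 km

19.4 km


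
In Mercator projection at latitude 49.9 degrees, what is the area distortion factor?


area_distortion = 1/cos^2(49.9) = 2.41

2.41


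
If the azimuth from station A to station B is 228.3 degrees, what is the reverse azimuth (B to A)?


back azimuth = (228.3 + 180) mod 360 = 48.3 degrees

48.3 degrees


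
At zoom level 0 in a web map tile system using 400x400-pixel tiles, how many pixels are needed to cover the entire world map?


tiles per axis = 2^0 = 1
total tiles = 1^2 = 1
pixels per axis = 1 * 400 = 400
total pixels = 400^2 = 160000

160000 pixels


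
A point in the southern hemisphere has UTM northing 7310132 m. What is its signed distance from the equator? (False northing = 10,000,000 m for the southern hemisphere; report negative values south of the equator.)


For southern: actual = 7310132 - 10000000 = -2689868 m

-2689868 m


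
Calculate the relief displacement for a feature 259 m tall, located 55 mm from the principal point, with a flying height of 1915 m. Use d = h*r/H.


d = h * r / H = 259 * 55 / 1915 = 7.44 mm

7.44 mm


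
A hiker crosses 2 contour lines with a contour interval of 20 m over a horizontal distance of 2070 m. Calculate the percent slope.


elevation change = 2 * 20 = 40 m
slope = 40 / 2070 * 100 = 1.9%

1.9%


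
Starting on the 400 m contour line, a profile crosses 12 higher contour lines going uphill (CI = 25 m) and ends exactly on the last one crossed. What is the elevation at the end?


elevation = 400 + 12 * 25 = 700 m

700 m


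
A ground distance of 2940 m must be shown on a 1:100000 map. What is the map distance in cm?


map_cm = 2940 * 100 / 100000 = 2.94 cm

2.94 cm


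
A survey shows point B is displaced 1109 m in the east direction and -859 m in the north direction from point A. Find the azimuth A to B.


az = atan2(1109, -859) = 127.8 deg
adjusted to 0-360: 127.8 degrees

127.8 degrees


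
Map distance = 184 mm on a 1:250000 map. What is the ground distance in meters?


ground = 184 mm * 250000 / 1000 = 46000.0 m

46000.0 m


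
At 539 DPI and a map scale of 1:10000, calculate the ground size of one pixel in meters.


pixel_cm = 2.54 / 539 ≈ 0.004712 cm
ground = pixel_cm * 10000 / 100 = 2.54 * 10000 / (539 * 100) = 25400 / 53900 ≈ 0.47 m

0.47 m


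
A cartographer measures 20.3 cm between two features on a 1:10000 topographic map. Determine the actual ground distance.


ground = 20.3 cm * 10000 / 100 = 2030.0 m = 2.03 km

2.03 km


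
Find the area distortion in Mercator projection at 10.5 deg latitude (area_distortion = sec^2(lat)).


area_distortion = 1/cos^2(10.5) = 1.034

1.034


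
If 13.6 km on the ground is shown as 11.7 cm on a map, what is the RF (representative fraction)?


ground = 13.6 km = 1360000 cm; RF denominator = ground / map = 1360000 / 11.7 ≈ 116239; RF = 1:116239

1:116239


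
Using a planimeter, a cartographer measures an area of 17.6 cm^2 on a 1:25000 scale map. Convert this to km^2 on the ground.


ground_area = 17.6 * (25000/100)^2 = 1100000.0 m^2 = 1.1 km^2

1.1 km^2


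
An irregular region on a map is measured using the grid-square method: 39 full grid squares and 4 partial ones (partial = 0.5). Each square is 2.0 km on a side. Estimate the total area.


effective squares = 39 + 4 * 0.5 = 41.0
area = 41.0 * 4.0 = 164.0 km^2

164.0 km^2


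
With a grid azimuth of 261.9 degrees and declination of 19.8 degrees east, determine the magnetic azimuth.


magnetic azimuth = grid azimuth - declination (east +ve)
mag_az = 261.9 - 19.8 = 242.1 degrees

242.1 degrees


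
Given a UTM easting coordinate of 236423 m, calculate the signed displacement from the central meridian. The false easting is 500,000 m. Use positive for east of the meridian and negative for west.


displacement = 236423 - 500000 = -263577 m

-263577 m


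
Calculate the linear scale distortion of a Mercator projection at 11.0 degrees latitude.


SF = 1 / cos(11.0) = 1 / 0.981627 = 1.019

1.019


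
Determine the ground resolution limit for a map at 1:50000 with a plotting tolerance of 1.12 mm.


ground = 1.12 mm * 50000 / 1000 = 56.0 m

56.0 m


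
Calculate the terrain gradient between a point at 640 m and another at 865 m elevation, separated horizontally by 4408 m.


gradient = (865 - 640) / 4408 = 225 / 4408 = 0.051

0.051


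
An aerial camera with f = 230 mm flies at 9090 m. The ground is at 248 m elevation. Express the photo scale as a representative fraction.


scale = f / (H - h) = 230 mm / 8842 m = 230 / 8842000 = 1:38443

1:38443


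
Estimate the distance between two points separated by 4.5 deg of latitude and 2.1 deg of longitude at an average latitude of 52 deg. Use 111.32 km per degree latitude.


dlat_km = 4.5 * 111.32 = 500.94
dlon_km = 2.1 * 111.32 * cos(52) ≈ 143.924
dist = sqrt(500.94^2 + 143.924^2) ≈ 521.2 km

521.2 km


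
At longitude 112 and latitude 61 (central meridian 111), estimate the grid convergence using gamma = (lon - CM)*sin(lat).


gamma = (112 - 111) * sin(61) = 1 * 0.87462 = 0.875 degrees

0.875 degrees


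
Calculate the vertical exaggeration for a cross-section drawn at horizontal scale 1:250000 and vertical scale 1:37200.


VE = horizontal_scale / vertical_scale = 250000 / 37200 ≈ 6.7

6.7x


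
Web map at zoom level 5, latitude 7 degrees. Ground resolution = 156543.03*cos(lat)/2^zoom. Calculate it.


res = 156543.03 * cos(7) / 2^5 = 156543.03 * 0.99254615 / 32 = 4855.51 m/pixel

4855.51 m/pixel


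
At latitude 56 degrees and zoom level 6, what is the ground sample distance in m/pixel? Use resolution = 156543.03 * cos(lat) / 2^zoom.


res = 156543.03 * cos(56) / 2^6 = 156543.03 * 0.5591929 / 64 = 1367.78 m/pixel

1367.78 m/pixel


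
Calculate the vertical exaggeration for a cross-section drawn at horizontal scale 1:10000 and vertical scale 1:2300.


VE = horizontal_scale / vertical_scale = 10000 / 2300 ≈ 4.3

4.3x


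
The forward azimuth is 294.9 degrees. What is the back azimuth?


back azimuth = (294.9 + 180) mod 360 = 114.9 degrees

114.9 degrees


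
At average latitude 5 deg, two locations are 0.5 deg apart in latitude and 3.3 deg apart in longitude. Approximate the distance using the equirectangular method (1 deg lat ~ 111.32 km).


dlat_km = 0.5 * 111.32 = 55.66
dlon_km = 3.3 * 111.32 * cos(5) ≈ 365.958
dist = sqrt(55.66^2 + 365.958^2) ≈ 370.2 km

370.2 km


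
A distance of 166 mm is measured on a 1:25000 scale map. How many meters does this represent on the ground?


ground = 166 mm * 25000 / 1000 = 4150.0 m

4150.0 m


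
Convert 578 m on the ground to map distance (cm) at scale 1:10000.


map_cm = 578 * 100 / 10000 = 5.78 cm

5.78 cm


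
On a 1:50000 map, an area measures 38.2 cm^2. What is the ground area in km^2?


ground_area = 38.2 * (50000/100)^2 = 9550000.0 m^2 = 9.55 km^2

9.55 km^2


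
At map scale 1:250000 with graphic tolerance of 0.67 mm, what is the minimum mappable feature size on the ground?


ground = 0.67 mm * 250000 / 1000 = 167.5 m

167.5 m


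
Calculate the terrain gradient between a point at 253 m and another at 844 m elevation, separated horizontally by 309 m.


gradient = (844 - 253) / 309 = 591 / 309 = 1.9126

1.9126


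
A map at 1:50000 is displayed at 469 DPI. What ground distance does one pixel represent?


pixel_cm = 2.54 / 469 ≈ 0.005416 cm
ground = pixel_cm * 50000 / 100 = 2.54 * 50000 / (469 * 100) = 127000 / 46900 ≈ 2.71 m

2.71 m


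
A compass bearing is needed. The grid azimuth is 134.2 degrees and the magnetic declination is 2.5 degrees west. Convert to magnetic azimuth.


magnetic azimuth = grid azimuth - declination (east +ve)
mag_az = 134.2 - -2.5 = 136.7 degrees

136.7 degrees


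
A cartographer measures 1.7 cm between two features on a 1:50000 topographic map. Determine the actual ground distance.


ground = 1.7 cm * 50000 / 100 = 850.0 m

850.0 m


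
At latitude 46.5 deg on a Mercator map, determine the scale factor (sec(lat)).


SF = 1 / cos(46.5) = 1 / 0.688355 = 1.453

1.453


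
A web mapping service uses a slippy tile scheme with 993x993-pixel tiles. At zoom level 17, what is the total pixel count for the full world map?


tiles per axis = 2^17 = 131072
total tiles = 131072^2 = 17179869184
pixels per axis = 131072 * 993 = 130154496
total pixels = 130154496^2 = 16940192829014016

16940192829014016 pixels


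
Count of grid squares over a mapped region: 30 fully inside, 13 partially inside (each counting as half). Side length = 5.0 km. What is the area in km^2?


effective squares = 30 + 13 * 0.5 = 36.5
area = 36.5 * 25.0 = 912.5 km^2

912.5 km^2


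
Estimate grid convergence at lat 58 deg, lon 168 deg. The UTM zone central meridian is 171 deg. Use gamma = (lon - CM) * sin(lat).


gamma = (168 - 171) * sin(58) = -3 * 0.848048 = -2.544 degrees

-2.544 degrees


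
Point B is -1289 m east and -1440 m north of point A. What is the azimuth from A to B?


az = atan2(-1289, -1440) = -138.2 deg
adjusted to 0-360: 221.8 degrees

221.8 degrees


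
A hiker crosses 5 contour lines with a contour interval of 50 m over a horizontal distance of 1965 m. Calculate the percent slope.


elevation change = 5 * 50 = 250 m
slope = 250 / 1965 * 100 = 12.7%

12.7%


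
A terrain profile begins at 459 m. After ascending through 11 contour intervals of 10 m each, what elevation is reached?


elevation = 459 + 11 * 10 = 569 m

569 m


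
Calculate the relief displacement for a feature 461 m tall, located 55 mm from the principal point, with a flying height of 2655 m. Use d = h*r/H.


d = h * r / H = 461 * 55 / 2655 = 9.55 mm

9.55 mm


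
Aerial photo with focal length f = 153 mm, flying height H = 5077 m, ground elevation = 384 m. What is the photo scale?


scale = f / (H - h) = 153 mm / 4693 m = 153 / 4693000 = 1:30673

1:30673


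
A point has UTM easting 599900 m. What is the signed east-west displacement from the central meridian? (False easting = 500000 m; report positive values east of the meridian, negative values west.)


displacement = 599900 - 500000 = 99900 m

99900 m


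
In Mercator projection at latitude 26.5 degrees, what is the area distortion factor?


area_distortion = 1/cos^2(26.5) = 1.249

1.249


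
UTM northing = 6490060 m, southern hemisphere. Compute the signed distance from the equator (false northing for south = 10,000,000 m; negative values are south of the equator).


For southern: actual = 6490060 - 10000000 = -3509940 m

-3509940 m


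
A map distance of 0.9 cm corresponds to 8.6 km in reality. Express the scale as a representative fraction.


ground = 8.6 km = 860000 cm; RF denominator = ground / map = 860000 / 0.9 ≈ 955556; RF = 1:955556

1:955556


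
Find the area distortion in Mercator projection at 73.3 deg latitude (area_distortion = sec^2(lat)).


area_distortion = 1/cos^2(73.3) = 12.11

12.11


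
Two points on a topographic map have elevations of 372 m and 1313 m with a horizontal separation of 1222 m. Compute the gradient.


gradient = (1313 - 372) / 1222 = 941 / 1222 = 0.77

0.77


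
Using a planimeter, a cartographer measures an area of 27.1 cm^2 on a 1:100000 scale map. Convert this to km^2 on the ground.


ground_area = 27.1 * (100000/100)^2 = 27100000.0 m^2 = 27.1 km^2

27.1 km^2


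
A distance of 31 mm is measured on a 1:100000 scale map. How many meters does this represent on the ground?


ground = 31 mm * 100000 / 1000 = 3100.0 m

3100.0 m


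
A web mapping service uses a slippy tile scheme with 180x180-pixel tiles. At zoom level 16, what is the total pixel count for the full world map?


tiles per axis = 2^16 = 65536
total tiles = 65536^2 = 4294967296
pixels per axis = 65536 * 180 = 11796480
total pixels = 11796480^2 = 139156940390400

139156940390400 pixels


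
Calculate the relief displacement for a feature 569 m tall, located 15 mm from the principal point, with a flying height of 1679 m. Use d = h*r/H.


d = h * r / H = 569 * 15 / 1679 = 5.08 mm

5.08 mm


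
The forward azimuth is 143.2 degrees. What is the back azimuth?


back azimuth = (143.2 + 180) mod 360 = 323.2 degrees

323.2 degrees


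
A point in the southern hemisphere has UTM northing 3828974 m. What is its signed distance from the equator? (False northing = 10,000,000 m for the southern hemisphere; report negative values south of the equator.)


For southern: actual = 3828974 - 10000000 = -6171026 m

-6171026 m


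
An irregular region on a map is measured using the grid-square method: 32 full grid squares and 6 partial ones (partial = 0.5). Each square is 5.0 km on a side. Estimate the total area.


effective squares = 32 + 6 * 0.5 = 35.0
area = 35.0 * 25.0 = 875.0 km^2

875.0 km^2


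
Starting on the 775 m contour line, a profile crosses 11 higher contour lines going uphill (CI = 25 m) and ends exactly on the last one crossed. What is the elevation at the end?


elevation = 775 + 11 * 25 = 1050 m

1050 m


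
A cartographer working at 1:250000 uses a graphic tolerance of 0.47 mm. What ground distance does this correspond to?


ground = 0.47 mm * 250000 / 1000 = 117.5 m

117.5 m


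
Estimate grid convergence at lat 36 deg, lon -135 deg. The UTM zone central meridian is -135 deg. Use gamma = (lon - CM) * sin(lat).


gamma = (-135 - -135) * sin(36) = 0 * 0.587785 = 0.0 degrees

0.0 degrees


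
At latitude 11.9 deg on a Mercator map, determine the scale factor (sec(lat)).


SF = 1 / cos(11.9) = 1 / 0.978509 = 1.022

1.022


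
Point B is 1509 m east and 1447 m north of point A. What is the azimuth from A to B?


az = atan2(1509, 1447) = 46.2 deg
adjusted to 0-360: 46.2 degrees

46.2 degrees


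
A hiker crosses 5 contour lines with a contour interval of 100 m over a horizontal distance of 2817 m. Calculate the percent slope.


elevation change = 5 * 100 = 500 m
slope = 500 / 2817 * 100 = 17.7%

17.7%


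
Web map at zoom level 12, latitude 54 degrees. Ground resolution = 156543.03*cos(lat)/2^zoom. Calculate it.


res = 156543.03 * cos(54) / 2^12 = 156543.03 * 0.58778525 / 4096 = 22.46 m/pixel

22.46 m/pixel


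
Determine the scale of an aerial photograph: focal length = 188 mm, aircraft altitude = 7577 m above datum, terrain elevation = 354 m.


scale = f / (H - h) = 188 mm / 7223 m = 188 / 7223000 = 1:38420

1:38420


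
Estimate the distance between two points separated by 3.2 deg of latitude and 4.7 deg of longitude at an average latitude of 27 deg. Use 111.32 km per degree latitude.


dlat_km = 3.2 * 111.32 = 356.224
dlon_km = 4.7 * 111.32 * cos(27) ≈ 466.178
dist = sqrt(356.224^2 + 466.178^2) ≈ 586.7 km

586.7 km


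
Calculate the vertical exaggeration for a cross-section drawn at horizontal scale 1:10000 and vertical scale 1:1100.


VE = horizontal_scale / vertical_scale = 10000 / 1100 ≈ 9.1

9.1x


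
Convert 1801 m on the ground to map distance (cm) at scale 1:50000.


map_cm = 1801 * 100 / 50000 = 3.602 cm ≈ 3.6 cm

3.6 cm


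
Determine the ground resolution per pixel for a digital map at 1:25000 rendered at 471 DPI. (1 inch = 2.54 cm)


pixel_cm = 2.54 / 471 ≈ 0.005393 cm
ground = pixel_cm * 25000 / 100 = 2.54 * 25000 / (471 * 100) = 63500 / 47100 ≈ 1.35 m

1.35 m


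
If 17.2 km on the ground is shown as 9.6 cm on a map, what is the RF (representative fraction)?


ground = 17.2 km = 1720000 cm; RF denominator = ground / map = 1720000 / 9.6 ≈ 179167; RF = 1:179167

1:179167


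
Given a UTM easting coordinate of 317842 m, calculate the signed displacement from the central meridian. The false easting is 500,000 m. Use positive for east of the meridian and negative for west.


displacement = 317842 - 500000 = -182158 m

-182158 m


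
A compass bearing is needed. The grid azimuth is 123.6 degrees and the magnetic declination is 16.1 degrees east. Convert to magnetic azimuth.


magnetic azimuth = grid azimuth - declination (east +ve)
mag_az = 123.6 - 16.1 = 107.5 degrees

107.5 degrees


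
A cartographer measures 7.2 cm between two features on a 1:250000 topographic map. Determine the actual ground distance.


ground = 7.2 cm * 250000 / 100 = 18000.0 m = 18.0 km

18.0 km


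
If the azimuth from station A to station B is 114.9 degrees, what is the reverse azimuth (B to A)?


back azimuth = (114.9 + 180) mod 360 = 294.9 degrees

294.9 degrees


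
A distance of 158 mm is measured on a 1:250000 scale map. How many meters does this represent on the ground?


ground = 158 mm * 250000 / 1000 = 39500.0 m

39500.0 m


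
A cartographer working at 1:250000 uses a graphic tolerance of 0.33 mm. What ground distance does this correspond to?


ground = 0.33 mm * 250000 / 1000 = 82.5 m

82.5 m


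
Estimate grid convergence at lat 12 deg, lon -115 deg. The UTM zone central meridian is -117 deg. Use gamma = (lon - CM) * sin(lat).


gamma = (-115 - -117) * sin(12) = 2 * 0.207912 = 0.416 degrees

0.416 degrees


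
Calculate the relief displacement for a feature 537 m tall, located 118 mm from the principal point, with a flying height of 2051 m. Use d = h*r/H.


d = h * r / H = 537 * 118 / 2051 = 30.9 mm

30.9 mm


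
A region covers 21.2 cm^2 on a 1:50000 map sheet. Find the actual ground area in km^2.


ground_area = 21.2 * (50000/100)^2 = 5300000.0 m^2 = 5.3 km^2

5.3 km^2


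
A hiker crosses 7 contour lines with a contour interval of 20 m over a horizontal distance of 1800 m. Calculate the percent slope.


elevation change = 7 * 20 = 140 m
slope = 140 / 1800 * 100 = 7.8%

7.8%


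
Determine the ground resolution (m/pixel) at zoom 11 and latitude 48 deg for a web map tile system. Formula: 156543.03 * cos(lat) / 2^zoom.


res = 156543.03 * cos(48) / 2^11 = 156543.03 * 0.66913061 / 2048 = 51.15 m/pixel

51.15 m/pixel


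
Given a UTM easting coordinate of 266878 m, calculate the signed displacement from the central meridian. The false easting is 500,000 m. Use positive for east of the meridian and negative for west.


displacement = 266878 - 500000 = -233122 m

-233122 m


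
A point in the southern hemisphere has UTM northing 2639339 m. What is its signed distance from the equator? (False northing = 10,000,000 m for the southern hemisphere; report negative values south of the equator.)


For southern: actual = 2639339 - 10000000 = -7360661 m

-7360661 m


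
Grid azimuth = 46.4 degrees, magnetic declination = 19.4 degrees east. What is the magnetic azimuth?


magnetic azimuth = grid azimuth - declination (east +ve)
mag_az = 46.4 - 19.4 = 27.0 degrees

27.0 degrees


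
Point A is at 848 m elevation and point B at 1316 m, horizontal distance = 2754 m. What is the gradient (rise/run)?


gradient = (1316 - 848) / 2754 = 468 / 2754 = 0.1699

0.1699


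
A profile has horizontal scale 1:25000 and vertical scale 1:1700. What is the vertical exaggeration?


VE = horizontal_scale / vertical_scale = 25000 / 1700 ≈ 14.7

14.7x


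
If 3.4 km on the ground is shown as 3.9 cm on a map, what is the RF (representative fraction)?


ground = 3.4 km = 340000 cm; RF denominator = ground / map = 340000 / 3.9 ≈ 87179; RF = 1:87179

1:87179


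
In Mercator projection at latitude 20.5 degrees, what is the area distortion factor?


area_distortion = 1/cos^2(20.5) = 1.14

1.14


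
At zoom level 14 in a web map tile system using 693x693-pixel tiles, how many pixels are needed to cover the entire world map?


tiles per axis = 2^14 = 16384
total tiles = 16384^2 = 268435456
pixels per axis = 16384 * 693 = 11354112
total pixels = 11354112^2 = 128915859308544

128915859308544 pixels


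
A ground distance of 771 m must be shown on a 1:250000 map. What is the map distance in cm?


map_cm = 771 * 100 / 250000 = 0.3084 cm ≈ 0.31 cm

0.31 cm


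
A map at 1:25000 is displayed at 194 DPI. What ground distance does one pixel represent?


pixel_cm = 2.54 / 194 ≈ 0.013093 cm
ground = pixel_cm * 25000 / 100 = 2.54 * 25000 / (194 * 100) = 63500 / 19400 ≈ 3.27 m

3.27 m


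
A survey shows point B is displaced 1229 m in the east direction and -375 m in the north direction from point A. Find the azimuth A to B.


az = atan2(1229, -375) = 107.0 deg
adjusted to 0-360: 107.0 degrees

107.0 degrees


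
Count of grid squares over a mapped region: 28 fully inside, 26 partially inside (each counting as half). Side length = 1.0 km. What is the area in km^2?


effective squares = 28 + 26 * 0.5 = 41.0
area = 41.0 * 1.0 = 41.0 km^2

41.0 km^2


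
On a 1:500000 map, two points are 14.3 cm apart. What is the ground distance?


ground = 14.3 cm * 500000 / 100 = 71500.0 m = 71.5 km

71.5 km


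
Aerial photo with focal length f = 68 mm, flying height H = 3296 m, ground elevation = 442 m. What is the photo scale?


scale = f / (H - h) = 68 mm / 2854 m = 68 / 2854000 = 1:41971

1:41971


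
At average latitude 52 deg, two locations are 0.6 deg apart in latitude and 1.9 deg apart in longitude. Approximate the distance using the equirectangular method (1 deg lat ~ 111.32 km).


dlat_km = 0.6 * 111.32 = 66.792
dlon_km = 1.9 * 111.32 * cos(52) ≈ 130.217
dist = sqrt(66.792^2 + 130.217^2) ≈ 146.3 km

146.3 km


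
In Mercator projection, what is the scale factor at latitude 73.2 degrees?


SF = 1 / cos(73.2) = 1 / 0.289032 = 3.46

3.46


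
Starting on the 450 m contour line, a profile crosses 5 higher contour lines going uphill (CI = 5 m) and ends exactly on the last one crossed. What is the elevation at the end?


elevation = 450 + 5 * 5 = 475 m

475 m


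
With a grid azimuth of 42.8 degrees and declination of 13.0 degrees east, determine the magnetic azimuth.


magnetic azimuth = grid azimuth - declination (east +ve)
mag_az = 42.8 - 13.0 = 29.8 degrees

29.8 degrees


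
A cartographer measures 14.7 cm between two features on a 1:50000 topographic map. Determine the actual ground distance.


ground = 14.7 cm * 50000 / 100 = 7350.0 m = 7.35 km

7.35 km


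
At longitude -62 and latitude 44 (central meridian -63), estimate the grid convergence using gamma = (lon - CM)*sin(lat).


gamma = (-62 - -63) * sin(44) = 1 * 0.694658 = 0.695 degrees

0.695 degrees


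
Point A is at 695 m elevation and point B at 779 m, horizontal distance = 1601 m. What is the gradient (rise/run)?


gradient = (779 - 695) / 1601 = 84 / 1601 = 0.0525

0.0525


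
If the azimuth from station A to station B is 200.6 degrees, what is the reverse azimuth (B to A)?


back azimuth = (200.6 + 180) mod 360 = 20.6 degrees

20.6 degrees


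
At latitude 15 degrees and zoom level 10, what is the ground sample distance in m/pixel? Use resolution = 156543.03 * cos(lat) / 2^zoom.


res = 156543.03 * cos(15) / 2^10 = 156543.03 * 0.96592583 / 1024 = 147.66 m/pixel

147.66 m/pixel


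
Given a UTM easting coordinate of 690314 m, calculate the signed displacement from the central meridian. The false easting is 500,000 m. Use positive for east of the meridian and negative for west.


displacement = 690314 - 500000 = 190314 m

190314 m


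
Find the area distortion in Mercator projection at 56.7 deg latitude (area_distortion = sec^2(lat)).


area_distortion = 1/cos^2(56.7) = 3.318

3.318


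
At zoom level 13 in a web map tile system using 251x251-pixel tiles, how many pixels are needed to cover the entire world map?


tiles per axis = 2^13 = 8192
total tiles = 8192^2 = 67108864
pixels per axis = 8192 * 251 = 2056192
total pixels = 2056192^2 = 4227925540864

4227925540864 pixels


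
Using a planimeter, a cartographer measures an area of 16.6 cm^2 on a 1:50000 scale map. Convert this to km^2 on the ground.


ground_area = 16.6 * (50000/100)^2 = 4150000.0 m^2 = 4.15 km^2

4.15 km^2


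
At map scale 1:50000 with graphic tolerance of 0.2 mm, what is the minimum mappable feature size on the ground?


ground = 0.2 mm * 50000 / 1000 = 10.0 m

10.0 m


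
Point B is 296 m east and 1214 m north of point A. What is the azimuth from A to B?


az = atan2(296, 1214) = 13.7 deg
adjusted to 0-360: 13.7 degrees

13.7 degrees


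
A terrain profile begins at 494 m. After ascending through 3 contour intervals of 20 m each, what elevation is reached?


elevation = 494 + 3 * 20 = 554 m

554 m


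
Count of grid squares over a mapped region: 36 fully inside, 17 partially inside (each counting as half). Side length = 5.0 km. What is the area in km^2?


effective squares = 36 + 17 * 0.5 = 44.5
area = 44.5 * 25.0 = 1112.5 km^2

1112.5 km^2


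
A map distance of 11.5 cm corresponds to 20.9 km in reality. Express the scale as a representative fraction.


ground = 20.9 km = 2090000 cm; RF denominator = ground / map = 2090000 / 11.5 ≈ 181739; RF = 1:181739

1:181739


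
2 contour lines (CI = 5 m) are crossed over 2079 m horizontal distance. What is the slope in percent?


elevation change = 2 * 5 = 10 m
slope = 10 / 2079 * 100 = 0.5%

0.5%


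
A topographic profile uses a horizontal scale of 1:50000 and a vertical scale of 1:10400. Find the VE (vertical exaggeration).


VE = horizontal_scale / vertical_scale = 50000 / 10400 ≈ 4.8

4.8x


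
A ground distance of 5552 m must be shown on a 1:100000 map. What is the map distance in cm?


map_cm = 5552 * 100 / 100000 = 5.552 cm ≈ 5.55 cm

5.55 cm


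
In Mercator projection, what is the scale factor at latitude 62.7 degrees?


SF = 1 / cos(62.7) = 1 / 0.45865 = 2.18

2.18


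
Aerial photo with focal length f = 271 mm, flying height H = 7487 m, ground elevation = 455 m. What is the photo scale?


scale = f / (H - h) = 271 mm / 7032 m = 271 / 7032000 = 1:25948

1:25948


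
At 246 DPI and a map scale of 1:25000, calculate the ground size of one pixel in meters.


pixel_cm = 2.54 / 246 ≈ 0.010325 cm
ground = pixel_cm * 25000 / 100 = 2.54 * 25000 / (246 * 100) = 63500 / 24600 ≈ 2.58 m

2.58 m


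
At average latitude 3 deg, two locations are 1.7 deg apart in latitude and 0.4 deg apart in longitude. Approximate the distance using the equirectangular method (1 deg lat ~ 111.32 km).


dlat_km = 1.7 * 111.32 = 189.244
dlon_km = 0.4 * 111.32 * cos(3) ≈ 44.467
dist = sqrt(189.244^2 + 44.467^2) ≈ 194.4 km

194.4 km


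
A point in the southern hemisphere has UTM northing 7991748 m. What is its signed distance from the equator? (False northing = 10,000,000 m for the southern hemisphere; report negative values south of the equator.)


For southern: actual = 7991748 - 10000000 = -2008252 m

-2008252 m


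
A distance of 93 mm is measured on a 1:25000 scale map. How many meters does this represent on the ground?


ground = 93 mm * 25000 / 1000 = 2325.0 m

2325.0 m


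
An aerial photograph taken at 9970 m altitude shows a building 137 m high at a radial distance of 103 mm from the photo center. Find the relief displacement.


d = h * r / H = 137 * 103 / 9970 = 1.42 mm

1.42 mm


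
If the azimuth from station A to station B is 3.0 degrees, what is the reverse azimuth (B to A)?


back azimuth = (3.0 + 180) mod 360 = 183.0 degrees

183.0 degrees


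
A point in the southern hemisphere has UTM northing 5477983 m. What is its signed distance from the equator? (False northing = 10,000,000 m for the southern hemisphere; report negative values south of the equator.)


For southern: actual = 5477983 - 10000000 = -4522017 m

-4522017 m


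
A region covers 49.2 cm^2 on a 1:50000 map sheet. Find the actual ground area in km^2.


ground_area = 49.2 * (50000/100)^2 = 12300000.0 m^2 = 12.3 km^2

12.3 km^2


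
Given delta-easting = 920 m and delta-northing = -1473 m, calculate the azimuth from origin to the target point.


az = atan2(920, -1473) = 148.0 deg
adjusted to 0-360: 148.0 degrees

148.0 degrees


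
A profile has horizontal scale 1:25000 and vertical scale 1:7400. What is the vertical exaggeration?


VE = horizontal_scale / vertical_scale = 25000 / 7400 ≈ 3.4

3.4x


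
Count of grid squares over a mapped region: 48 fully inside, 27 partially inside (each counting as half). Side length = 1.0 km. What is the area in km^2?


effective squares = 48 + 27 * 0.5 = 61.5
area = 61.5 * 1.0 = 61.5 km^2

61.5 km^2


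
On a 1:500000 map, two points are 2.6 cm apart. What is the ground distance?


ground = 2.6 cm * 500000 / 100 = 13000.0 m = 13.0 km

13.0 km


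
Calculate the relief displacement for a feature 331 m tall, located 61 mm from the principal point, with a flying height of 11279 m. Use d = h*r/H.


d = h * r / H = 331 * 61 / 11279 = 1.79 mm

1.79 mm


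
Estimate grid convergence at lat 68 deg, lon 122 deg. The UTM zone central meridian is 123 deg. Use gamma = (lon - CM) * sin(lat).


gamma = (122 - 123) * sin(68) = -1 * 0.927184 = -0.927 degrees

-0.927 degrees


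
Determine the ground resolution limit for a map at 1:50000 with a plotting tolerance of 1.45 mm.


ground = 1.45 mm * 50000 / 1000 = 72.5 m

72.5 m


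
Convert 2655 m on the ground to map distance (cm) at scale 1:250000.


map_cm = 2655 * 100 / 250000 = 1.062 cm ≈ 1.06 cm

1.06 cm
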